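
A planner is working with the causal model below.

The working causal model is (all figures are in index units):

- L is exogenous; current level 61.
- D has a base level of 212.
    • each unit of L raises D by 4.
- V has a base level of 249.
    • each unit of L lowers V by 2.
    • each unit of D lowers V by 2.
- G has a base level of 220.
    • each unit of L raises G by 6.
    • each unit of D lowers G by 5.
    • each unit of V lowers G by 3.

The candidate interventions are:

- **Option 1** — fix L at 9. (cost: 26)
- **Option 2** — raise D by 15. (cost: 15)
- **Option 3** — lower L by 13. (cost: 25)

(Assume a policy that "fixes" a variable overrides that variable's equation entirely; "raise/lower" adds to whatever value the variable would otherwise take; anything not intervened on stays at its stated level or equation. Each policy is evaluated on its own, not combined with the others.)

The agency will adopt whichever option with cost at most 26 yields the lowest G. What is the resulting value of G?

Option 1 (L := 9):
  L = 9
  D = 212 + 4·9 = 248
  V = 249 − 2·9 − 2·248 = -265
  G = 220 + 6·9 − 5·248 − 3·(-265) = -171
Option 2 (D + 15):
  L = 61
  D = 212 + 4·61 (+15 from intervention) = 471
  V = 249 − 2·61 − 2·471 = -815
  G = 220 + 6·61 − 5·471 − 3·(-815) = 676
Option 3 (L − 13):
  L = 61 − 13 = 48
  D = 212 + 4·48 = 404
  V = 249 − 2·48 − 2·404 = -655
  G = 220 + 6·48 − 5·404 − 3·(-655) = 453
Comparing — Option 1: G=-171, Option 2: G=676, Option 3: G=453. Lowest is -171 (Option 1).

-171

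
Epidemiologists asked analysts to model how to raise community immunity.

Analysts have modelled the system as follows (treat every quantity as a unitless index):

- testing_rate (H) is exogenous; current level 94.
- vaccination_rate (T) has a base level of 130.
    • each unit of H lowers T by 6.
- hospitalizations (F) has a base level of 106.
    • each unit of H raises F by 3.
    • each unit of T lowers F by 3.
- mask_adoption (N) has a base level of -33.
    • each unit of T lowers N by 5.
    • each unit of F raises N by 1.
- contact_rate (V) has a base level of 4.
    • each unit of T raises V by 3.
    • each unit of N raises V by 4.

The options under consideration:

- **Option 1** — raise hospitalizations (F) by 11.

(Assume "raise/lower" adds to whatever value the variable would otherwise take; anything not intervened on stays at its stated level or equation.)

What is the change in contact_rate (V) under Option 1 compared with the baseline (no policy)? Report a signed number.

Baseline:
  H = 94
  T = 130 − 6·94 = -434
  F = 106 + 3·94 − 3·(-434) = 1690
  N = -33 − 5·(-434) + 1690 = 3827
  V = 4 + 3·(-434) + 4·3827 = 14010
Option 1 (F + 11):
  H = 94
  T = 130 − 6·94 = -434
  F = 106 + 3·94 − 3·(-434) (+11 from intervention) = 1701
  N = -33 − 5·(-434) + 1701 = 3838
  V = 4 + 3·(-434) + 4·3838 = 14054
Change in V: 14054 − 14010 = 44

44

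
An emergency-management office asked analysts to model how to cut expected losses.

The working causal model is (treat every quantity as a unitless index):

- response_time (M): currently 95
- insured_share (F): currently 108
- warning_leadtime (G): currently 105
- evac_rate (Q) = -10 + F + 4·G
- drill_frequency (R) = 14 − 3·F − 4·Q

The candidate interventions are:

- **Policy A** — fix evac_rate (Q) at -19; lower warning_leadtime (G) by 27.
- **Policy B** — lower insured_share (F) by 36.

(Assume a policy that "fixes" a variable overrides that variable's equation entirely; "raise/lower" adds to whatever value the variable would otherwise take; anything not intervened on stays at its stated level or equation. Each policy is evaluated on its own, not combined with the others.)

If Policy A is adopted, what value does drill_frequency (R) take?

-234

Policy A (Q := -19, G − 27):
  F = 108
  G = 105 − 27 = 78
  Q = -19
  R = 14 − 3·108 − 4·(-19) = -234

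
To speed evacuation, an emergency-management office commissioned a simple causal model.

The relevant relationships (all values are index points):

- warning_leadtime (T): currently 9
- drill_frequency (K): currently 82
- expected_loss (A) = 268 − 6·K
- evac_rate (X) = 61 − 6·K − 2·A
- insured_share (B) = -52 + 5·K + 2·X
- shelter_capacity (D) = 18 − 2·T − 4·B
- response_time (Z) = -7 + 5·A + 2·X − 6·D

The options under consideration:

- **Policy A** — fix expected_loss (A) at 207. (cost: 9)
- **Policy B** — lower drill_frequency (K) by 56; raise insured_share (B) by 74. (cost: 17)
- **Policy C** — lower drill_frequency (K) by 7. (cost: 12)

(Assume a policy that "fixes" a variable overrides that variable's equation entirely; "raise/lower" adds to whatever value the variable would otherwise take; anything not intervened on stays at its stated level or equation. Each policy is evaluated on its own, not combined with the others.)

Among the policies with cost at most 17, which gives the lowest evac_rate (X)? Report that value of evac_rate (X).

-845

Policy A (A := 207):
  K = 82
  A = 207
  X = 61 − 6·82 − 2·207 = -845
Policy B (K − 56, B + 74):
  K = 82 − 56 = 26
  A = 268 − 6·26 = 112
  X = 61 − 6·26 − 2·112 = -319
Policy C (K − 7):
  K = 82 − 7 = 75
  A = 268 − 6·75 = -182
  X = 61 − 6·75 − 2·(-182) = -25
Comparing — Policy A: X=-845, Policy B: X=-319, Policy C: X=-25. Lowest is -845 (Policy A).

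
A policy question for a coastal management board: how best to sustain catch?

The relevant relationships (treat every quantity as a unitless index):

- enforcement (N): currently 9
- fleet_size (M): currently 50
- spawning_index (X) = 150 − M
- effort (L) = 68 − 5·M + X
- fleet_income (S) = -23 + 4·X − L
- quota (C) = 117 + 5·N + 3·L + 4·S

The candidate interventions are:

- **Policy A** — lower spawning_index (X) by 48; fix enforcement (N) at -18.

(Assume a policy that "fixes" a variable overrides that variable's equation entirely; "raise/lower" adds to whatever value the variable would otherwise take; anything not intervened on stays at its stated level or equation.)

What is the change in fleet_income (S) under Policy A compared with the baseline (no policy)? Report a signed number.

Baseline:
  M = 50
  X = 150 − 50 = 100
  L = 68 − 5·50 + 100 = -82
  S = -23 + 4·100 − (-82) = 459
Policy A (X − 48, N := -18):
  M = 50
  X = 150 − 50 (−48 from intervention) = 52
  L = 68 − 5·50 + 52 = -130
  S = -23 + 4·52 − (-130) = 315
Change in S: 315 − 459 = -144

-144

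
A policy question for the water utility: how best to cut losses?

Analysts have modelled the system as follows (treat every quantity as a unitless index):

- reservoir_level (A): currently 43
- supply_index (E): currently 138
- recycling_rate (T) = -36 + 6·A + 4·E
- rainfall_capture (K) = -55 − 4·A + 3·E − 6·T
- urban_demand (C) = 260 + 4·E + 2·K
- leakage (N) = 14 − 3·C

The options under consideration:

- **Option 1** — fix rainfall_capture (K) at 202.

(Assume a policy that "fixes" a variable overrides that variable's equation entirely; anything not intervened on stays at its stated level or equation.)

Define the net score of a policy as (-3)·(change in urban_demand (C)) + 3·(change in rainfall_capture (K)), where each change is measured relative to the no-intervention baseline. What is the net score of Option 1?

Baseline:
  A = 43
  E = 138
  T = -36 + 6·43 + 4·138 = 774
  K = -55 − 4·43 + 3·138 − 6·774 = -4457
  C = 260 + 4·138 + 2·(-4457) = -8102
Option 1 (K := 202):
  A = 43
  E = 138
  T = -36 + 6·43 + 4·138 = 774
  K = 202
  C = 260 + 4·138 + 2·202 = 1216
ΔC = 1216 − (-8102) = 9318; ΔK = 202 − (-4457) = 4659
Score = (-3)·9318 + 3·4659 = -13977

-13977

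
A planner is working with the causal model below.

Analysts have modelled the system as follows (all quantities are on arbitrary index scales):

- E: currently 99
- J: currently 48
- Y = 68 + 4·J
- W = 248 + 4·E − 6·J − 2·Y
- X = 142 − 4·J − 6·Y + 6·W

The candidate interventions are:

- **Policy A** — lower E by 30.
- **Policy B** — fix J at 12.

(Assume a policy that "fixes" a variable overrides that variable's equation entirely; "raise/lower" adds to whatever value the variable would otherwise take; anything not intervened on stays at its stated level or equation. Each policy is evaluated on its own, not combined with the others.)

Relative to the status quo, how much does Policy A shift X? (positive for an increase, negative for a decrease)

Baseline:
  E = 99
  J = 48
  Y = 68 + 4·48 = 260
  W = 248 + 4·99 − 6·48 − 2·260 = -164
  X = 142 − 4·48 − 6·260 + 6·(-164) = -2594
Policy A (E − 30):
  E = 99 − 30 = 69
  J = 48
  Y = 68 + 4·48 = 260
  W = 248 + 4·69 − 6·48 − 2·260 = -284
  X = 142 − 4·48 − 6·260 + 6·(-284) = -3314
Change in X: -3314 − (-2594) = -720

-720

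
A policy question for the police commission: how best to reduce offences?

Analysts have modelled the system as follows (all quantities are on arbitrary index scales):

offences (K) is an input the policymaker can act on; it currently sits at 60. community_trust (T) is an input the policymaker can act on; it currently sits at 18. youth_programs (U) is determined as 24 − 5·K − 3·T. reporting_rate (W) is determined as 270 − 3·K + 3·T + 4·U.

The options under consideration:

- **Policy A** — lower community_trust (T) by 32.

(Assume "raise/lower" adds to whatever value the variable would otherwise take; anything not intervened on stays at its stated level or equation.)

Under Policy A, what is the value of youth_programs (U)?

Policy A (T − 32):
  K = 60
  T = 18 − 32 = -14
  U = 24 − 5·60 − 3·(-14) = -234

-234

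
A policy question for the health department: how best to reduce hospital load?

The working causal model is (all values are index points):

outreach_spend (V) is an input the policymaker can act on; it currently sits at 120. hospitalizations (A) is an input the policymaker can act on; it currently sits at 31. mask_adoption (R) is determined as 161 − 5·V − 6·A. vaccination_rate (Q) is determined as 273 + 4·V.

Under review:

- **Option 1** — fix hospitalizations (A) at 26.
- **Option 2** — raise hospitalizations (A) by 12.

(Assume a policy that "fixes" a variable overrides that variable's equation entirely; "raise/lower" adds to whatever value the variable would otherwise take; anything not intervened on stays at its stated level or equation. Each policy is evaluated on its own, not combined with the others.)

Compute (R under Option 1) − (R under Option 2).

102

Option 1 (A := 26):
  V = 120
  A = 26
  R = 161 − 5·120 − 6·26 = -595
Option 2 (A + 12):
  V = 120
  A = 31 + 12 = 43
  R = 161 − 5·120 − 6·43 = -697
R: -595 − (-697) = 102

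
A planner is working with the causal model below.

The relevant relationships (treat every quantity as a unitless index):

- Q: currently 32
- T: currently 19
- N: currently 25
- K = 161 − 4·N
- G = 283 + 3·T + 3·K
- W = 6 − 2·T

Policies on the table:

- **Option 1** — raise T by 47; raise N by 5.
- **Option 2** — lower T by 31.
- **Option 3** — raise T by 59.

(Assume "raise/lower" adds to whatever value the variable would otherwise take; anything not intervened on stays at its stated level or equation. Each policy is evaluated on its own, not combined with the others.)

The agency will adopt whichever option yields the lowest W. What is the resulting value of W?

Option 1 (T + 47, N + 5):
  T = 19 + 47 = 66
  W = 6 − 2·66 = -126
Option 2 (T − 31):
  T = 19 − 31 = -12
  W = 6 − 2·(-12) = 30
Option 3 (T + 59):
  T = 19 + 59 = 78
  W = 6 − 2·78 = -150
Comparing — Option 1: W=-126, Option 2: W=30, Option 3: W=-150. Lowest is -150 (Option 3).

-150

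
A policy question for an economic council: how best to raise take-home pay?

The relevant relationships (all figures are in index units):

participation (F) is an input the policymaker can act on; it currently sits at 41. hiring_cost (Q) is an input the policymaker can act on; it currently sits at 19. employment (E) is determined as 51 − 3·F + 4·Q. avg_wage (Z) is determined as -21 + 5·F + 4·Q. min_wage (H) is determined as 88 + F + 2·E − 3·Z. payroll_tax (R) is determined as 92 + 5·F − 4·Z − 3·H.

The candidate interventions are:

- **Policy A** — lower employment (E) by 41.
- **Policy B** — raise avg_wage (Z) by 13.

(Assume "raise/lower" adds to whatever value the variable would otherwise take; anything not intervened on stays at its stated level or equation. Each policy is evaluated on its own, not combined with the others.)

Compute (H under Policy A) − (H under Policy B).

Policy A (E − 41):
  F = 41
  Q = 19
  E = 51 − 3·41 + 4·19 (−41 from intervention) = -37
  Z = -21 + 5·41 + 4·19 = 260
  H = 88 + 41 + 2·(-37) − 3·260 = -725
Policy B (Z + 13):
  F = 41
  Q = 19
  E = 51 − 3·41 + 4·19 = 4
  Z = -21 + 5·41 + 4·19 (+13 from intervention) = 273
  H = 88 + 41 + 2·4 − 3·273 = -682
H: -725 − (-682) = -43

-43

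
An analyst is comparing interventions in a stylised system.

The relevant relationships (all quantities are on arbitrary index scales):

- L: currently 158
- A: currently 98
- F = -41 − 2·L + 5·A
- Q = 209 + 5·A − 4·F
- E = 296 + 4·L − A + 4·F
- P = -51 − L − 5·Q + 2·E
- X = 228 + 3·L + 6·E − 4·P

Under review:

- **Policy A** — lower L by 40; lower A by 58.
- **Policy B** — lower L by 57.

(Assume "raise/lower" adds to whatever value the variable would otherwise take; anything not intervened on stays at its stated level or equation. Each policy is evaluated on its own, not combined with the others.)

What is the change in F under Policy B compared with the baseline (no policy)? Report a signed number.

Baseline:
  L = 158
  A = 98
  F = -41 − 2·158 + 5·98 = 133
Policy B (L − 57):
  L = 158 − 57 = 101
  A = 98
  F = -41 − 2·101 + 5·98 = 247
Change in F: 247 − 133 = 114

114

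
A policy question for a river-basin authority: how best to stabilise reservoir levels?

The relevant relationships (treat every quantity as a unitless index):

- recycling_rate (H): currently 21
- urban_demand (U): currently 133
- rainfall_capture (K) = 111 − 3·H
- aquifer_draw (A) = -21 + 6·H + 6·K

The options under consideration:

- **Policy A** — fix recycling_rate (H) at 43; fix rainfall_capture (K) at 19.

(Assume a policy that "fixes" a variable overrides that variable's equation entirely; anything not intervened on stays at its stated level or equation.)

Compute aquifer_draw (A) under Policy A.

Policy A (H := 43, K := 19):
  H = 43
  K = 19
  A = -21 + 6·43 + 6·19 = 351

351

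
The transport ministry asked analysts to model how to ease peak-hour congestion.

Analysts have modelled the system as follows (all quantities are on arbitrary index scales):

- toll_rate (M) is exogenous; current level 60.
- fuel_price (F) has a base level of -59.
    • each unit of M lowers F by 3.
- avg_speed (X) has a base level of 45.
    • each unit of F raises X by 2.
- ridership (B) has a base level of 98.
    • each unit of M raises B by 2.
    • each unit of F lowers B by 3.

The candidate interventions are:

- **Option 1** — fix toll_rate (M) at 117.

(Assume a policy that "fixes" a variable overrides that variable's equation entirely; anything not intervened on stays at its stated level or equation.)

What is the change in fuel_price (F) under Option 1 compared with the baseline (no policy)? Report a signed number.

-171

Baseline:
  M = 60
  F = -59 − 3·60 = -239
Option 1 (M := 117):
  M = 117
  F = -59 − 3·117 = -410
Change in F: -410 − (-239) = -171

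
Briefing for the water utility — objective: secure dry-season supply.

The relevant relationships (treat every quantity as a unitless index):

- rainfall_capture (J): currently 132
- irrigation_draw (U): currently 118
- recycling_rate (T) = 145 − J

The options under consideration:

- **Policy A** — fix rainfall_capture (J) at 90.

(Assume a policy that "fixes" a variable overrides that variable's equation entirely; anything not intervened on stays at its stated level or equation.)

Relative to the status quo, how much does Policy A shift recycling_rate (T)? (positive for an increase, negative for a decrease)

42

Baseline:
  J = 132
  T = 145 − 132 = 13
Policy A (J := 90):
  J = 90
  T = 145 − 90 = 55
Change in T: 55 − 13 = 42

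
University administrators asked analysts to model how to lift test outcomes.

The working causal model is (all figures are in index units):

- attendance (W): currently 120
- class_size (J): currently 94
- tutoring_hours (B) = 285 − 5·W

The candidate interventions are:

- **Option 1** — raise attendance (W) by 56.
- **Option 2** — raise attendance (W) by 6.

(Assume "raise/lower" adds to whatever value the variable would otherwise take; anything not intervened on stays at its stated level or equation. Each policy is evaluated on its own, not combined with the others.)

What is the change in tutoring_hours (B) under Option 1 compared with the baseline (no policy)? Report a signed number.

Baseline:
  W = 120
  B = 285 − 5·120 = -315
Option 1 (W + 56):
  W = 120 + 56 = 176
  B = 285 − 5·176 = -595
Change in B: -595 − (-315) = -280

-280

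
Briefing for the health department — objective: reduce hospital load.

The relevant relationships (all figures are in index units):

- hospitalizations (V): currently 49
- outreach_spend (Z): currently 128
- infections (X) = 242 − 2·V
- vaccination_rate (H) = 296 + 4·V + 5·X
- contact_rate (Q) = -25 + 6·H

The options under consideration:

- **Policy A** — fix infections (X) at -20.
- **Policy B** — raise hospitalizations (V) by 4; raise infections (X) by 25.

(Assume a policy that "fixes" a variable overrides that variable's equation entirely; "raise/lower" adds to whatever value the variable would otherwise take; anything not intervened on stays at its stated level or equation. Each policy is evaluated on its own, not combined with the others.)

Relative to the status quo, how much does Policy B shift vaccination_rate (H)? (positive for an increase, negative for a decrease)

101

Baseline:
  V = 49
  X = 242 − 2·49 = 144
  H = 296 + 4·49 + 5·144 = 1212
Policy B (V + 4, X + 25):
  V = 49 + 4 = 53
  X = 242 − 2·53 (+25 from intervention) = 161
  H = 296 + 4·53 + 5·161 = 1313
Change in H: 1313 − 1212 = 101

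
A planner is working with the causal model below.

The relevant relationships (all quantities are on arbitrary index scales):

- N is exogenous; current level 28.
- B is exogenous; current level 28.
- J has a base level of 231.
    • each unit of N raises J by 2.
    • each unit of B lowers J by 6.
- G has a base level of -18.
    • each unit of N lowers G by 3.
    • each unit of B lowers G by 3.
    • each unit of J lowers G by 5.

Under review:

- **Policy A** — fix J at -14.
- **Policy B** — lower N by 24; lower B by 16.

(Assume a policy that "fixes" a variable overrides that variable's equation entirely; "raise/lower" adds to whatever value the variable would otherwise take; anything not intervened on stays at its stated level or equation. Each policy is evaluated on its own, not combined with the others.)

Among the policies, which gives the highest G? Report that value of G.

Policy A (J := -14):
  N = 28
  B = 28
  J = -14
  G = -18 − 3·28 − 3·28 − 5·(-14) = -116
Policy B (N − 24, B − 16):
  N = 28 − 24 = 4
  B = 28 − 16 = 12
  J = 231 + 2·4 − 6·12 = 167
  G = -18 − 3·4 − 3·12 − 5·167 = -901
Comparing — Policy A: G=-116, Policy B: G=-901. Highest is -116 (Policy A).

-116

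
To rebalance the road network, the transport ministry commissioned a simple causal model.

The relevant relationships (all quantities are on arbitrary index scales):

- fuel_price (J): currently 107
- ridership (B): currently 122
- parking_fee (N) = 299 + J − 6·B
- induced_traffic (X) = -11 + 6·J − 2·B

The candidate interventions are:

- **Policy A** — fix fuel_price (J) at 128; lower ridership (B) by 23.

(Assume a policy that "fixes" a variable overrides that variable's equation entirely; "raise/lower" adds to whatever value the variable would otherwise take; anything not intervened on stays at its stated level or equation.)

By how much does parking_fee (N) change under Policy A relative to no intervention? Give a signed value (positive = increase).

Baseline:
  J = 107
  B = 122
  N = 299 + 107 − 6·122 = -326
Policy A (J := 128, B − 23):
  J = 128
  B = 122 − 23 = 99
  N = 299 + 128 − 6·99 = -167
Change in N: -167 − (-326) = 159

159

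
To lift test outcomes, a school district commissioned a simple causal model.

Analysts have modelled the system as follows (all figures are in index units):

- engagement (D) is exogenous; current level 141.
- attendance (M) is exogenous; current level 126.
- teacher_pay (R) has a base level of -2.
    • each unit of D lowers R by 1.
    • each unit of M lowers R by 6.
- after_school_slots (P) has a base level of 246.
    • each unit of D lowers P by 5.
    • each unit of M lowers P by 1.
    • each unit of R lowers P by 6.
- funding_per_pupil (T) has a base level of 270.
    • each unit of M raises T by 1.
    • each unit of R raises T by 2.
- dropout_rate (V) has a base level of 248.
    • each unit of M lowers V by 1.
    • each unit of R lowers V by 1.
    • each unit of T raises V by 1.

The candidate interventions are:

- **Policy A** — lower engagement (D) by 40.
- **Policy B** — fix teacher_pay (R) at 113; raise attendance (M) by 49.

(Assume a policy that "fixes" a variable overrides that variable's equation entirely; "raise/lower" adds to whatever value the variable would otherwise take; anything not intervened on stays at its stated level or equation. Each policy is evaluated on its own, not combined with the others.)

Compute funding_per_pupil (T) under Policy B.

671

Policy B (R := 113, M + 49):
  D = 141
  M = 126 + 49 = 175
  R = 113
  T = 270 + 175 + 2·113 = 671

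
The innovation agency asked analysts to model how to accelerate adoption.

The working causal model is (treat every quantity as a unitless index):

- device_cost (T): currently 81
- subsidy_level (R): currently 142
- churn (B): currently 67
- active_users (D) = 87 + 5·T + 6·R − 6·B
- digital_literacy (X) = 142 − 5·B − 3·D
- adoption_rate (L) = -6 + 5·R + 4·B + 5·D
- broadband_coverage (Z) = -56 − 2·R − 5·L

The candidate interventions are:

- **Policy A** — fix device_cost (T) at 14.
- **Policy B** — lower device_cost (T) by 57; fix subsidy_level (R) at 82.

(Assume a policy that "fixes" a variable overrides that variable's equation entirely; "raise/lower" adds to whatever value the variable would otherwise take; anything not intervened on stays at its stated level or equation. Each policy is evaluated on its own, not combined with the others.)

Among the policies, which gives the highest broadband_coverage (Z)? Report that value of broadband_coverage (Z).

Policy A (T := 14):
  T = 14
  R = 142
  B = 67
  D = 87 + 5·14 + 6·142 − 6·67 = 607
  L = -6 + 5·142 + 4·67 + 5·607 = 4007
  Z = -56 − 2·142 − 5·4007 = -20375
Policy B (T − 57, R := 82):
  T = 81 − 57 = 24
  R = 82
  B = 67
  D = 87 + 5·24 + 6·82 − 6·67 = 297
  L = -6 + 5·82 + 4·67 + 5·297 = 2157
  Z = -56 − 2·82 − 5·2157 = -11005
Comparing — Policy A: Z=-20375, Policy B: Z=-11005. Highest is -11005 (Policy B).

-11005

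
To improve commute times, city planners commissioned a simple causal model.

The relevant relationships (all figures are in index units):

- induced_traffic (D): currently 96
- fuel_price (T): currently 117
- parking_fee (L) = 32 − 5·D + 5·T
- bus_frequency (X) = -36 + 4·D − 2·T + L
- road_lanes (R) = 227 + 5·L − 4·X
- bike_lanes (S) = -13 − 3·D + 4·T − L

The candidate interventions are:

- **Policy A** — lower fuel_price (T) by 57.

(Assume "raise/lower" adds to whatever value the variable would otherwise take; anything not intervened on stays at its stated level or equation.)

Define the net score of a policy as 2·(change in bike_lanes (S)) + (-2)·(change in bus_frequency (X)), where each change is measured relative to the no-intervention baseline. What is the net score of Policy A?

456

Baseline:
  D = 96
  T = 117
  L = 32 − 5·96 + 5·117 = 137
  X = -36 + 4·96 − 2·117 + 137 = 251
  S = -13 − 3·96 + 4·117 − 137 = 30
Policy A (T − 57):
  D = 96
  T = 117 − 57 = 60
  L = 32 − 5·96 + 5·60 = -148
  X = -36 + 4·96 − 2·60 + (-148) = 80
  S = -13 − 3·96 + 4·60 − (-148) = 87
ΔS = 87 − 30 = 57; ΔX = 80 − 251 = -171
Score = 2·57 + (-2)·(-171) = 456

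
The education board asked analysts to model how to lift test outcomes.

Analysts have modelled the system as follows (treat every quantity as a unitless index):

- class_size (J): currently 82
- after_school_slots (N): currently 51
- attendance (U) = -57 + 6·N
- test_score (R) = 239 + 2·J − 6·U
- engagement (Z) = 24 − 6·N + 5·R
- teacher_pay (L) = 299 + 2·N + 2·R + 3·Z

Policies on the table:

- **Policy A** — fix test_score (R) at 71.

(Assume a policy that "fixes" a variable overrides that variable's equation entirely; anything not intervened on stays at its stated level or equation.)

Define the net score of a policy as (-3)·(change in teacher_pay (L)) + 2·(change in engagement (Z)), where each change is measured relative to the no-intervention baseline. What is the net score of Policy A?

-47642

Baseline:
  J = 82
  N = 51
  U = -57 + 6·51 = 249
  R = 239 + 2·82 − 6·249 = -1091
  Z = 24 − 6·51 + 5·(-1091) = -5737
  L = 299 + 2·51 + 2·(-1091) + 3·(-5737) = -18992
Policy A (R := 71):
  J = 82
  N = 51
  U = -57 + 6·51 = 249
  R = 71
  Z = 24 − 6·51 + 5·71 = 73
  L = 299 + 2·51 + 2·71 + 3·73 = 762
ΔL = 762 − (-18992) = 19754; ΔZ = 73 − (-5737) = 5810
Score = (-3)·19754 + 2·5810 = -47642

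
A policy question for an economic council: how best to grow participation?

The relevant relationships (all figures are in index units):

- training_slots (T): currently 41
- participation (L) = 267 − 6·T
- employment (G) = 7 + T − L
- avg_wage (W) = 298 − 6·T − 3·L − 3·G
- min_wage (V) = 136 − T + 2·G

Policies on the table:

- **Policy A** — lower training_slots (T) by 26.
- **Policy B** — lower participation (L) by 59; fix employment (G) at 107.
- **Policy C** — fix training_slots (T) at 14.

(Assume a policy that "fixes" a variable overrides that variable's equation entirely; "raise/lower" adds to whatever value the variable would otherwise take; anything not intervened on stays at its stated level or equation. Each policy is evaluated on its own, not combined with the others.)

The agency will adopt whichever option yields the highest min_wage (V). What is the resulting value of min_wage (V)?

Policy A (T − 26):
  T = 41 − 26 = 15
  L = 267 − 6·15 = 177
  G = 7 + 15 − 177 = -155
  V = 136 − 15 + 2·(-155) = -189
Policy B (L − 59, G := 107):
  T = 41
  L = 267 − 6·41 (−59 from intervention) = -38
  G = 107
  V = 136 − 41 + 2·107 = 309
Policy C (T := 14):
  T = 14
  L = 267 − 6·14 = 183
  G = 7 + 14 − 183 = -162
  V = 136 − 14 + 2·(-162) = -202
Comparing — Policy A: V=-189, Policy B: V=309, Policy C: V=-202. Highest is 309 (Policy B).

309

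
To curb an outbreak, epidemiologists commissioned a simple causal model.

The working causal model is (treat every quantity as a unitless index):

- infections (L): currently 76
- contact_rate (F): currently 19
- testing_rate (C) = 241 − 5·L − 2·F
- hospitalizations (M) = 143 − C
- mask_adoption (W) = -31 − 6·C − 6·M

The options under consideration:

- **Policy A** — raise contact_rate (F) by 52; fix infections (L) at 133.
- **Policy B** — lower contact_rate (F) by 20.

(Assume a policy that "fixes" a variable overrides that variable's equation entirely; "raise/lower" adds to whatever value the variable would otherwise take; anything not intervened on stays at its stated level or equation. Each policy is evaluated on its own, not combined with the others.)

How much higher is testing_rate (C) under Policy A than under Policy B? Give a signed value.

-429

Policy A (F + 52, L := 133):
  L = 133
  F = 19 + 52 = 71
  C = 241 − 5·133 − 2·71 = -566
Policy B (F − 20):
  L = 76
  F = 19 − 20 = -1
  C = 241 − 5·76 − 2·(-1) = -137
C: -566 − (-137) = -429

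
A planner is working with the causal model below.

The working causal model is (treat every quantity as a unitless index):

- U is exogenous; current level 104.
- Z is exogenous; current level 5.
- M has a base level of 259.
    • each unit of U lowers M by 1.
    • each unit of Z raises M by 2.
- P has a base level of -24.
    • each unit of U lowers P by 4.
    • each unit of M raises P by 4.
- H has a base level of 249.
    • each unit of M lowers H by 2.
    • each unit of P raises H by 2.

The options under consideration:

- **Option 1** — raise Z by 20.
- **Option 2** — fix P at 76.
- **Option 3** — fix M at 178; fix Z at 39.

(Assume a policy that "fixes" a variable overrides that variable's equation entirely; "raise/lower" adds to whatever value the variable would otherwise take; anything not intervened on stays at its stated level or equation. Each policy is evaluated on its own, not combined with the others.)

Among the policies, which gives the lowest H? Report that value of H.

71

Option 1 (Z + 20):
  U = 104
  Z = 5 + 20 = 25
  M = 259 − 104 + 2·25 = 205
  P = -24 − 4·104 + 4·205 = 380
  H = 249 − 2·205 + 2·380 = 599
Option 2 (P := 76):
  U = 104
  Z = 5
  M = 259 − 104 + 2·5 = 165
  P = 76
  H = 249 − 2·165 + 2·76 = 71
Option 3 (M := 178, Z := 39):
  U = 104
  Z = 39
  M = 178
  P = -24 − 4·104 + 4·178 = 272
  H = 249 − 2·178 + 2·272 = 437
Comparing — Option 1: H=599, Option 2: H=71, Option 3: H=437. Lowest is 71 (Option 2).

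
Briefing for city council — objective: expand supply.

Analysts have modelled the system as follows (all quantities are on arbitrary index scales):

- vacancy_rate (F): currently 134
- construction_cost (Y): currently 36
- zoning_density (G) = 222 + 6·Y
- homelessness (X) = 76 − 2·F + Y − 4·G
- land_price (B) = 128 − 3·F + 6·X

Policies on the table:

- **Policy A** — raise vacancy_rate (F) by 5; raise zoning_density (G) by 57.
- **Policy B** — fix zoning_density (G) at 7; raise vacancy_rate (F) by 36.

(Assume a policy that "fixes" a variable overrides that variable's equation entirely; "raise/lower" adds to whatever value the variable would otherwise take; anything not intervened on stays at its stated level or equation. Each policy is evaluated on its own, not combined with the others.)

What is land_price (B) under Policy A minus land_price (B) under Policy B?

Policy A (F + 5, G + 57):
  F = 134 + 5 = 139
  Y = 36
  G = 222 + 6·36 (+57 from intervention) = 495
  X = 76 − 2·139 + 36 − 4·495 = -2146
  B = 128 − 3·139 + 6·(-2146) = -13165
Policy B (G := 7, F + 36):
  F = 134 + 36 = 170
  Y = 36
  G = 7
  X = 76 − 2·170 + 36 − 4·7 = -256
  B = 128 − 3·170 + 6·(-256) = -1918
B: -13165 − (-1918) = -11247

-11247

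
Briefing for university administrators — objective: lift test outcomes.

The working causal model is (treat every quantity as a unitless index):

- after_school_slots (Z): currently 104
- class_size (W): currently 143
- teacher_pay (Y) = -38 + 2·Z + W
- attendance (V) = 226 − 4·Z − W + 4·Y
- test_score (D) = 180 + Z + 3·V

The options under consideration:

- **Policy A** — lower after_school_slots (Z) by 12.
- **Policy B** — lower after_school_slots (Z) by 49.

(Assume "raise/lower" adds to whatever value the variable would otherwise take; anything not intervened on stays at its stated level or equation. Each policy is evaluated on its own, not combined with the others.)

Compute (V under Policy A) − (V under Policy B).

Policy A (Z − 12):
  Z = 104 − 12 = 92
  W = 143
  Y = -38 + 2·92 + 143 = 289
  V = 226 − 4·92 − 143 + 4·289 = 871
Policy B (Z − 49):
  Z = 104 − 49 = 55
  W = 143
  Y = -38 + 2·55 + 143 = 215
  V = 226 − 4·55 − 143 + 4·215 = 723
V: 871 − 723 = 148

148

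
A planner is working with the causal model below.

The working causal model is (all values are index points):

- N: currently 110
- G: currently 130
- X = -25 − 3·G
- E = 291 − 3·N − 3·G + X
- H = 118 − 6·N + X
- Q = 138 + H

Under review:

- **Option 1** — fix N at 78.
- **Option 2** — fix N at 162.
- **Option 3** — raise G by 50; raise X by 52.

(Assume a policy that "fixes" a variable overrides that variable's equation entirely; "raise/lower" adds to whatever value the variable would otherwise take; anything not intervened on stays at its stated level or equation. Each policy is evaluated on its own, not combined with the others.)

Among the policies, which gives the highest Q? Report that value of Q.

Option 1 (N := 78):
  N = 78
  G = 130
  X = -25 − 3·130 = -415
  H = 118 − 6·78 + (-415) = -765
  Q = 138 + (-765) = -627
Option 2 (N := 162):
  N = 162
  G = 130
  X = -25 − 3·130 = -415
  H = 118 − 6·162 + (-415) = -1269
  Q = 138 + (-1269) = -1131
Option 3 (G + 50, X + 52):
  N = 110
  G = 130 + 50 = 180
  X = -25 − 3·180 (+52 from intervention) = -513
  H = 118 − 6·110 + (-513) = -1055
  Q = 138 + (-1055) = -917
Comparing — Option 1: Q=-627, Option 2: Q=-1131, Option 3: Q=-917. Highest is -627 (Option 1).

-627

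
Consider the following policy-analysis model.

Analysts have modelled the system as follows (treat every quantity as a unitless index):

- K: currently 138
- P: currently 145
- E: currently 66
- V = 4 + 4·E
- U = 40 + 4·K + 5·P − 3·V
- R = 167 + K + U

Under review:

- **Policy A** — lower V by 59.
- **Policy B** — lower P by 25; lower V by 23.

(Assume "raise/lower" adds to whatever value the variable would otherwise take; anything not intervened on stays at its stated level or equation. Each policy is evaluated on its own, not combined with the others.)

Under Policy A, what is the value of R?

Policy A (V − 59):
  K = 138
  P = 145
  E = 66
  V = 4 + 4·66 (−59 from intervention) = 209
  U = 40 + 4·138 + 5·145 − 3·209 = 690
  R = 167 + 138 + 690 = 995

995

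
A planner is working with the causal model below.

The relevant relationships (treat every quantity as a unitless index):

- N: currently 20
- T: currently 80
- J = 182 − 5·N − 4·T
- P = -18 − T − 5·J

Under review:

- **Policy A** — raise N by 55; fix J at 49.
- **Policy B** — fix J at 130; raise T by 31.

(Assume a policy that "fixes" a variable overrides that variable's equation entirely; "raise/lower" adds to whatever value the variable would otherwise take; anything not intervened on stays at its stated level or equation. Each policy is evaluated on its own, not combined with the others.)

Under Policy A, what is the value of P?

Policy A (N + 55, J := 49):
  N = 20 + 55 = 75
  T = 80
  J = 49
  P = -18 − 80 − 5·49 = -343

-343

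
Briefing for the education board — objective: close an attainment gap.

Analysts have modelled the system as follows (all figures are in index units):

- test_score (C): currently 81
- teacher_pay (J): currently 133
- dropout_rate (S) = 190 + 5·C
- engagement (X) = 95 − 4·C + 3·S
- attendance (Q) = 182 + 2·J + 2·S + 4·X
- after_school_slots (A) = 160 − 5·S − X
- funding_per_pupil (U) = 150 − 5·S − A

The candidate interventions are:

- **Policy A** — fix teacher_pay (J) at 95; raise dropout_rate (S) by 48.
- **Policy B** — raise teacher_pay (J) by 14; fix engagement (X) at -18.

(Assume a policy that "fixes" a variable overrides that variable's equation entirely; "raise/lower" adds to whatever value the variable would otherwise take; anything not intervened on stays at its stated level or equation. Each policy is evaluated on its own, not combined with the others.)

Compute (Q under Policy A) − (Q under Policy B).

Policy A (J := 95, S + 48):
  C = 81
  J = 95
  S = 190 + 5·81 (+48 from intervention) = 643
  X = 95 − 4·81 + 3·643 = 1700
  Q = 182 + 2·95 + 2·643 + 4·1700 = 8458
Policy B (J + 14, X := -18):
  C = 81
  J = 133 + 14 = 147
  S = 190 + 5·81 = 595
  X = -18
  Q = 182 + 2·147 + 2·595 + 4·(-18) = 1594
Q: 8458 − 1594 = 6864

6864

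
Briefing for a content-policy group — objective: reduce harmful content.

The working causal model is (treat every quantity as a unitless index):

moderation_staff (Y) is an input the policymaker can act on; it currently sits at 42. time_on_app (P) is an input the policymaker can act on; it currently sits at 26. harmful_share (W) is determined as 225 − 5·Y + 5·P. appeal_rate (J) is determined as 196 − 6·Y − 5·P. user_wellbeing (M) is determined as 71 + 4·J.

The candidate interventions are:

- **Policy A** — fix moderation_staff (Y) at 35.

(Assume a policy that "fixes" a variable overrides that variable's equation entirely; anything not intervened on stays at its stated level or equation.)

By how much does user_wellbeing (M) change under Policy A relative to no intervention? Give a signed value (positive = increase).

168

Baseline:
  Y = 42
  P = 26
  J = 196 − 6·42 − 5·26 = -186
  M = 71 + 4·(-186) = -673
Policy A (Y := 35):
  Y = 35
  P = 26
  J = 196 − 6·35 − 5·26 = -144
  M = 71 + 4·(-144) = -505
Change in M: -505 − (-673) = 168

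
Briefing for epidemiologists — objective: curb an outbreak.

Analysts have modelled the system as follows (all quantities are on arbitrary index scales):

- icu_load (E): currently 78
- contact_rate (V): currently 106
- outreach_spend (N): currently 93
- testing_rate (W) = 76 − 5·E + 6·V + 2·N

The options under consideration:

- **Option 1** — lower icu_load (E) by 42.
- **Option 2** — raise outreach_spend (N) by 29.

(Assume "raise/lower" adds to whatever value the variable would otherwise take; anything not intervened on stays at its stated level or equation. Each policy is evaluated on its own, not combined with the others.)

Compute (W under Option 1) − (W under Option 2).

Option 1 (E − 42):
  E = 78 − 42 = 36
  V = 106
  N = 93
  W = 76 − 5·36 + 6·106 + 2·93 = 718
Option 2 (N + 29):
  E = 78
  V = 106
  N = 93 + 29 = 122
  W = 76 − 5·78 + 6·106 + 2·122 = 566
W: 718 − 566 = 152

152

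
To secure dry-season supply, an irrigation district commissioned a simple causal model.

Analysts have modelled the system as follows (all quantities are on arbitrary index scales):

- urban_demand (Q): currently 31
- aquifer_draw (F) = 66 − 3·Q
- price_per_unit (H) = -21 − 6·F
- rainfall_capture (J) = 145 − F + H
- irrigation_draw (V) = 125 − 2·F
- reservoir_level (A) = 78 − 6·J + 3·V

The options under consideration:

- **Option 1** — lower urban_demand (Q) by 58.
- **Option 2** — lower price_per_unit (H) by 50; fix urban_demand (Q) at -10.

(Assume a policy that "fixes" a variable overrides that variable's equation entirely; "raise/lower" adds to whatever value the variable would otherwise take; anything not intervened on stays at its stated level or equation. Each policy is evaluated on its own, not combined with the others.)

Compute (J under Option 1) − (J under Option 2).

Option 1 (Q − 58):
  Q = 31 − 58 = -27
  F = 66 − 3·(-27) = 147
  H = -21 − 6·147 = -903
  J = 145 − 147 + (-903) = -905
Option 2 (H − 50, Q := -10):
  Q = -10
  F = 66 − 3·(-10) = 96
  H = -21 − 6·96 (−50 from intervention) = -647
  J = 145 − 96 + (-647) = -598
J: -905 − (-598) = -307

-307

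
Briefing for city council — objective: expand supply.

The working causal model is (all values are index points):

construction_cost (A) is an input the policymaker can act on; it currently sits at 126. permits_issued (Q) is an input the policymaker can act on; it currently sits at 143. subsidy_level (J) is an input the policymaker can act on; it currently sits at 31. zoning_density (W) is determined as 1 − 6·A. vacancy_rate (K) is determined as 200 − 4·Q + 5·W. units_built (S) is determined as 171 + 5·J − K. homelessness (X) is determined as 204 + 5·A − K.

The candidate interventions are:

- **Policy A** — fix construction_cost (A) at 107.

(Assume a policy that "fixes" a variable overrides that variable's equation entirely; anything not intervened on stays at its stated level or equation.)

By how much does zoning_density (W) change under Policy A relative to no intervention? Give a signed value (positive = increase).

Baseline:
  A = 126
  W = 1 − 6·126 = -755
Policy A (A := 107):
  A = 107
  W = 1 − 6·107 = -641
Change in W: -641 − (-755) = 114

114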